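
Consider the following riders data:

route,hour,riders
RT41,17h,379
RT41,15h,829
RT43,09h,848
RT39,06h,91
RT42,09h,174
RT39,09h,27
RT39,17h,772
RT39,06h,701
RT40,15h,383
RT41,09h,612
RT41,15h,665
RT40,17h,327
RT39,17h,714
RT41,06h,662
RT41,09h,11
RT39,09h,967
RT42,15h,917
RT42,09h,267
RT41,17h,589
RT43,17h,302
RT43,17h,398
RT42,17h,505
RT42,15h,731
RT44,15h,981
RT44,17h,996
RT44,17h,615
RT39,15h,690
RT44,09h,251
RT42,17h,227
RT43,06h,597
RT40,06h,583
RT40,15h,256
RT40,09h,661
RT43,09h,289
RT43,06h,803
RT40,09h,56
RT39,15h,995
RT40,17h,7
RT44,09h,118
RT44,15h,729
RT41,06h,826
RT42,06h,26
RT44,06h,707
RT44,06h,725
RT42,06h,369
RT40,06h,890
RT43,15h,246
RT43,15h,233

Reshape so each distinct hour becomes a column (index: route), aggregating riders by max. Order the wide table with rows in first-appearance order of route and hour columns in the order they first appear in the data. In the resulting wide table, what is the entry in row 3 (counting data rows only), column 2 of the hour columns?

995

With rows in first-appearance order of route, row 3 is route=RT39. hour columns in first-appearance order: 17h, 15h, 09h, 06h; column 2 is 15h.
Long rows with route=RT39, hour=15h: max(690, 995) = 995.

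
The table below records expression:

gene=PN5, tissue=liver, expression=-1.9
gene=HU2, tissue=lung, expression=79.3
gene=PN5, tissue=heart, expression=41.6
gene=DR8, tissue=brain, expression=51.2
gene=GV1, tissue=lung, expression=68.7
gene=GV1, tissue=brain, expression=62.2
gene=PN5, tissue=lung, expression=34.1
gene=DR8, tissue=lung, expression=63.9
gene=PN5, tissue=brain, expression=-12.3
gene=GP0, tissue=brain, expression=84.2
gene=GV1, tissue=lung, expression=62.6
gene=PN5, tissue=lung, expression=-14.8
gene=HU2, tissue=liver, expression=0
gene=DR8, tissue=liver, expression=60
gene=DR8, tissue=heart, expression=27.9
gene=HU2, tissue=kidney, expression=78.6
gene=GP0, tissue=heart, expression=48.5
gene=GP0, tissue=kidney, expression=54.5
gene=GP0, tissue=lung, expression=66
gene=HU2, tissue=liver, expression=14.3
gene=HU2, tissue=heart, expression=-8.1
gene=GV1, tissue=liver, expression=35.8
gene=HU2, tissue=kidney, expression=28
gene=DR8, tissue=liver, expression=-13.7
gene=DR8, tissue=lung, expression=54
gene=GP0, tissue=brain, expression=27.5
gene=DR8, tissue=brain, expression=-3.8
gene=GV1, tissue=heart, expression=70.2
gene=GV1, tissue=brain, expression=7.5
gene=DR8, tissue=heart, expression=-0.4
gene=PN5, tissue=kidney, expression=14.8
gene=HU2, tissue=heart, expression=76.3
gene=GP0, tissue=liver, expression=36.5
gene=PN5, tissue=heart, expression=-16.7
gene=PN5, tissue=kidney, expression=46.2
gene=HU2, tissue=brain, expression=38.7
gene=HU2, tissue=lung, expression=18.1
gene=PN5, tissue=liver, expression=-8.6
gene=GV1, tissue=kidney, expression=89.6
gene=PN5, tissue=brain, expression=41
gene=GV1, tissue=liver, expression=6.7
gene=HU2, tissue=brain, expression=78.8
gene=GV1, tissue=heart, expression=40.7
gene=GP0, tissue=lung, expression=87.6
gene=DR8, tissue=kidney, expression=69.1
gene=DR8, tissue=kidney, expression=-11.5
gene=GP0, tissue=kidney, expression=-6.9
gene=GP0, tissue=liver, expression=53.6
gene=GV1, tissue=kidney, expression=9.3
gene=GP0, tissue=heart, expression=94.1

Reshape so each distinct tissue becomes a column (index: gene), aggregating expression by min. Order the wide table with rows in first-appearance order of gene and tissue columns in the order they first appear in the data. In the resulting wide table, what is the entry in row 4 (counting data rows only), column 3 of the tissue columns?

With rows in first-appearance order of gene, row 4 is gene=GV1. tissue columns in first-appearance order: liver, lung, heart, brain, kidney; column 3 is heart.
Long rows with gene=GV1, tissue=heart: min(70.2, 40.7) = 40.7.

40.7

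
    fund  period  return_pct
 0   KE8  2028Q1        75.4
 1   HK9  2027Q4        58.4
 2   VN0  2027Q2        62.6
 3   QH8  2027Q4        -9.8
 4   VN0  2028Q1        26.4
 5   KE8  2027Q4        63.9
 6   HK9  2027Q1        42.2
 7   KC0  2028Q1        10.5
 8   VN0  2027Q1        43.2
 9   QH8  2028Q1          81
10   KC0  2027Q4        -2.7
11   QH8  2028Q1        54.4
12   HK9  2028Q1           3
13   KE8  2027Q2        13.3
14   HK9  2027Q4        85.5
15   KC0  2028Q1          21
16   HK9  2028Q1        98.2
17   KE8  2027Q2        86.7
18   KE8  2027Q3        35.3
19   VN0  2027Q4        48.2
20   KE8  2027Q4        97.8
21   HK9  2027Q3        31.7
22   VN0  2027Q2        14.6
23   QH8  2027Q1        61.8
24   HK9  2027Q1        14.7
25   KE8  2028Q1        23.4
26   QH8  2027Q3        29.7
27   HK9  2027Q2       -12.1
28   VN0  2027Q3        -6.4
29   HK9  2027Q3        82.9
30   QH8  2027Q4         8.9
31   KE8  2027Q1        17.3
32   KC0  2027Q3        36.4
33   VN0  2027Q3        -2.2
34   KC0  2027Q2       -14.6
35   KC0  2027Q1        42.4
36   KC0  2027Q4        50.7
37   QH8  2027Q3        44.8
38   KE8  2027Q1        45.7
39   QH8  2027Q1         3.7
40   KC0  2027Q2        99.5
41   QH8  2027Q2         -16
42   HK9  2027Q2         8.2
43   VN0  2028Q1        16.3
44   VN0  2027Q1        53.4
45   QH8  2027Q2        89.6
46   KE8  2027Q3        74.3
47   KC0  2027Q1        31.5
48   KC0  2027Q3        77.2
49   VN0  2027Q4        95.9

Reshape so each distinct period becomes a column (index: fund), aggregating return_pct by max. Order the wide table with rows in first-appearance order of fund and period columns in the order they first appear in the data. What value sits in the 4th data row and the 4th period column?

With rows in first-appearance order of fund, row 4 is fund=QH8. period columns in first-appearance order: 2028Q1, 2027Q4, 2027Q2, 2027Q1, 2027Q3; column 4 is 2027Q1.
Long rows with fund=QH8, period=2027Q1: max(61.8, 3.7) = 61.8.

61.8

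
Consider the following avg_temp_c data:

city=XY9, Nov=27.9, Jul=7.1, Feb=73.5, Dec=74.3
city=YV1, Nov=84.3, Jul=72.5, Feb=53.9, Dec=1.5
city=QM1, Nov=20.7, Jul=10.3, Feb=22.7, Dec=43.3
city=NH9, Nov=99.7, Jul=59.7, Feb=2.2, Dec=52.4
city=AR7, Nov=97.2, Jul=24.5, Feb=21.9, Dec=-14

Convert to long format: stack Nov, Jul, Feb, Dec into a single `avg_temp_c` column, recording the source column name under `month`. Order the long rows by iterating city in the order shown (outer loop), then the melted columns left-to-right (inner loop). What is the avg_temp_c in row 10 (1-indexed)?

20 rows total (5 × 4). Row 10: index ⌊(10-1)/4⌋ = 2 into city → QM1; (10-1) mod 4 = 1 into the melted columns → Jul.
So row 10 is (QM1, Jul, 10.3); avg_temp_c = 10.3.

10.3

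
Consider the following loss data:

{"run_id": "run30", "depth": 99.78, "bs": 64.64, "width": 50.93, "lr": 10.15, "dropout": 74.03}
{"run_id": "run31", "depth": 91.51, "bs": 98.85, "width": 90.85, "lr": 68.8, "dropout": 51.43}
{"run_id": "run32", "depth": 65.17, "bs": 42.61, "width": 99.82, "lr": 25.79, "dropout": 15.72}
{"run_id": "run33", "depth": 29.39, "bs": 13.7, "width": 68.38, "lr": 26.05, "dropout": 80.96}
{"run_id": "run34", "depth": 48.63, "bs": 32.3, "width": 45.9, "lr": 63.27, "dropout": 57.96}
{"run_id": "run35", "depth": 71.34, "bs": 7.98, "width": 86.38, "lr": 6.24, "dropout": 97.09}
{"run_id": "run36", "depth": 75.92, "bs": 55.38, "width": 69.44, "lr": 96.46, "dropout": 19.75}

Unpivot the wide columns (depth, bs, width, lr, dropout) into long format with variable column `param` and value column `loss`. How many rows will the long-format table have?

35

7 run_id values × 5 melted columns = 35 rows.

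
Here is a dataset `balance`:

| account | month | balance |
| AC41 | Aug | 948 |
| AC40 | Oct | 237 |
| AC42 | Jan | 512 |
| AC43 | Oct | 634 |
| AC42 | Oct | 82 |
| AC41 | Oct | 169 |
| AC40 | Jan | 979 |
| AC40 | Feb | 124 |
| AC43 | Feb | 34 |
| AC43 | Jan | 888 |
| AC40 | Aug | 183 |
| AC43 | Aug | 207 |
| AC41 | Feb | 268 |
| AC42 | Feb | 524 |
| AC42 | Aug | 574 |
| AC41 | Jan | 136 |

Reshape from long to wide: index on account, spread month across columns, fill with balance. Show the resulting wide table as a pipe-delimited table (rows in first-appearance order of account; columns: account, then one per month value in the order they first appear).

Columns: account plus the 4 distinct month values (Aug, Oct, Jan, Feb).
For example, row AC41 column Aug takes balance=948 from the long row (AC41, Aug).

| account | Aug | Oct | Jan | Feb |
| AC41 | 948 | 169 | 136 | 268 |
| AC40 | 183 | 237 | 979 | 124 |
| AC42 | 574 | 82 | 512 | 524 |
| AC43 | 207 | 634 | 888 | 34 |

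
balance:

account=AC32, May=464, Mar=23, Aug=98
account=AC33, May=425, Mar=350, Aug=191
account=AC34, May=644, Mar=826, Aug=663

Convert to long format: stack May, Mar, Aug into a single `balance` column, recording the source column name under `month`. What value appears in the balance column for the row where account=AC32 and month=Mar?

Unpivoting turns each (account, wide-column) pair into one long row.
The wide cell at row AC32, column Mar holds 23, so the long row (AC32, Mar) has balance=23.

23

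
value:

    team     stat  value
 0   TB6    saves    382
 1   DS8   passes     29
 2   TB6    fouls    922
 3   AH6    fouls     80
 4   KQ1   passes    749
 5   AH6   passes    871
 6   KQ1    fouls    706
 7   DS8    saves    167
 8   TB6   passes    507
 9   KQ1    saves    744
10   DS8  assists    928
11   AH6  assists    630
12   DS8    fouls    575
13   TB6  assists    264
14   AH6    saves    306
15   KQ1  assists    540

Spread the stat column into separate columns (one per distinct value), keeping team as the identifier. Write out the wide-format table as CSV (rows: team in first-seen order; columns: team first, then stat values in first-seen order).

team,saves,passes,fouls,assists
TB6,382,507,922,264
DS8,167,29,575,928
AH6,306,871,80,630
KQ1,744,749,706,540

Columns: team plus the 4 distinct stat values (saves, passes, fouls, assists).
For example, row TB6 column saves takes value=382 from the long row (TB6, saves).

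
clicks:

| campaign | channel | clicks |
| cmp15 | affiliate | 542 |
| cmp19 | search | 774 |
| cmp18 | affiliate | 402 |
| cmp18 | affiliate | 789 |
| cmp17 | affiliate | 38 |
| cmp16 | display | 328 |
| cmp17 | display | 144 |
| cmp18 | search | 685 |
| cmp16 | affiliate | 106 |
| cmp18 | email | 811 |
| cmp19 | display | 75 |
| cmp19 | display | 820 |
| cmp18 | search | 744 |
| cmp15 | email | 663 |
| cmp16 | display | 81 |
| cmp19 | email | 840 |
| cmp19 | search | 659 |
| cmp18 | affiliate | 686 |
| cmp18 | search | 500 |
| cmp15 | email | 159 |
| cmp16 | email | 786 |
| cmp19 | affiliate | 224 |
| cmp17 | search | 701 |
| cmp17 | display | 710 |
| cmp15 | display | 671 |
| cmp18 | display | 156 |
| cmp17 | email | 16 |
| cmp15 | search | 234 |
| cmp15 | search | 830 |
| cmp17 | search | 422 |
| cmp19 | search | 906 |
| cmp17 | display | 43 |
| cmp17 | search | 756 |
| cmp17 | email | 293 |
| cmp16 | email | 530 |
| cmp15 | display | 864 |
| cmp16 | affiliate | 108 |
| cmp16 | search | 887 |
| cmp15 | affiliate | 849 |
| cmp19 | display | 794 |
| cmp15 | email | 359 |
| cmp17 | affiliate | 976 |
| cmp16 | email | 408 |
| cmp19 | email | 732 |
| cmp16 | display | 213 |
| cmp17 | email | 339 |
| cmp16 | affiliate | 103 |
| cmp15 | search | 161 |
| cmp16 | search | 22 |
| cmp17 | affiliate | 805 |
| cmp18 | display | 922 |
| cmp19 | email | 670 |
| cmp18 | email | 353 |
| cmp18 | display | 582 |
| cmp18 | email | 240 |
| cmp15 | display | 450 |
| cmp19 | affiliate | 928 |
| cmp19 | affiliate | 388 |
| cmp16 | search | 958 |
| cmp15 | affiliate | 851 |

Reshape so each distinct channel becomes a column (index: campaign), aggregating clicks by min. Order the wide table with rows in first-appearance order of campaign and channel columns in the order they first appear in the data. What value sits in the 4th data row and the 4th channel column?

16

With rows in first-appearance order of campaign, row 4 is campaign=cmp17. channel columns in first-appearance order: affiliate, search, display, email; column 4 is email.
Long rows with campaign=cmp17, channel=email: min(16, 293, 339) = 16.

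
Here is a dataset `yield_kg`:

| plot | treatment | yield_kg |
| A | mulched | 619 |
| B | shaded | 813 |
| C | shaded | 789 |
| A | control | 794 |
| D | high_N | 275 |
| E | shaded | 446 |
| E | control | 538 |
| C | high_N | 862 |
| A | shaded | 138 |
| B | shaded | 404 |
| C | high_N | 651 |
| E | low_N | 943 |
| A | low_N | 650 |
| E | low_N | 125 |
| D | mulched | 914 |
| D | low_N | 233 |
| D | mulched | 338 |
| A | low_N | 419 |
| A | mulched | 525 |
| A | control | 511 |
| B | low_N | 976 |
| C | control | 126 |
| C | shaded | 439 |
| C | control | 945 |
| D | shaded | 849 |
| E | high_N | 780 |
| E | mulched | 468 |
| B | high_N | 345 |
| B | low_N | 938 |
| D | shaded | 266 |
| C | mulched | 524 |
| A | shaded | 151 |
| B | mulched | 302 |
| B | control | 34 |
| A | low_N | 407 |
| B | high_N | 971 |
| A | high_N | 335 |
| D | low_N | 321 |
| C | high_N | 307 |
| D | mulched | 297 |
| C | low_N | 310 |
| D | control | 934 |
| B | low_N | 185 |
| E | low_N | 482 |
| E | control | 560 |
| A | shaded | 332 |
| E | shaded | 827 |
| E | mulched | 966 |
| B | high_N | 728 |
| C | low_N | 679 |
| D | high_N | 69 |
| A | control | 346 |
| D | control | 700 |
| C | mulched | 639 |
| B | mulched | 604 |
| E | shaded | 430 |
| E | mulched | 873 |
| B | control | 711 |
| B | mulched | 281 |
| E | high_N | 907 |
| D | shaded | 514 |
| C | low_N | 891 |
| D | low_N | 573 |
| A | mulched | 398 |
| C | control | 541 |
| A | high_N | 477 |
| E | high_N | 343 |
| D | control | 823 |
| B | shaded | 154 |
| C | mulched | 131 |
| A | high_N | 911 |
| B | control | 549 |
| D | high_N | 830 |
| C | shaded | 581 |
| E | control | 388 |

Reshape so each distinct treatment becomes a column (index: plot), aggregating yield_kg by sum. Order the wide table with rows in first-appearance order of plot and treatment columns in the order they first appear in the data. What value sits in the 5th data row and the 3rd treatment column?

With rows in first-appearance order of plot, row 5 is plot=E. treatment columns in first-appearance order: mulched, shaded, control, high_N, low_N; column 3 is control.
Long rows with plot=E, treatment=control: 538 + 560 + 388 = 1486.

1486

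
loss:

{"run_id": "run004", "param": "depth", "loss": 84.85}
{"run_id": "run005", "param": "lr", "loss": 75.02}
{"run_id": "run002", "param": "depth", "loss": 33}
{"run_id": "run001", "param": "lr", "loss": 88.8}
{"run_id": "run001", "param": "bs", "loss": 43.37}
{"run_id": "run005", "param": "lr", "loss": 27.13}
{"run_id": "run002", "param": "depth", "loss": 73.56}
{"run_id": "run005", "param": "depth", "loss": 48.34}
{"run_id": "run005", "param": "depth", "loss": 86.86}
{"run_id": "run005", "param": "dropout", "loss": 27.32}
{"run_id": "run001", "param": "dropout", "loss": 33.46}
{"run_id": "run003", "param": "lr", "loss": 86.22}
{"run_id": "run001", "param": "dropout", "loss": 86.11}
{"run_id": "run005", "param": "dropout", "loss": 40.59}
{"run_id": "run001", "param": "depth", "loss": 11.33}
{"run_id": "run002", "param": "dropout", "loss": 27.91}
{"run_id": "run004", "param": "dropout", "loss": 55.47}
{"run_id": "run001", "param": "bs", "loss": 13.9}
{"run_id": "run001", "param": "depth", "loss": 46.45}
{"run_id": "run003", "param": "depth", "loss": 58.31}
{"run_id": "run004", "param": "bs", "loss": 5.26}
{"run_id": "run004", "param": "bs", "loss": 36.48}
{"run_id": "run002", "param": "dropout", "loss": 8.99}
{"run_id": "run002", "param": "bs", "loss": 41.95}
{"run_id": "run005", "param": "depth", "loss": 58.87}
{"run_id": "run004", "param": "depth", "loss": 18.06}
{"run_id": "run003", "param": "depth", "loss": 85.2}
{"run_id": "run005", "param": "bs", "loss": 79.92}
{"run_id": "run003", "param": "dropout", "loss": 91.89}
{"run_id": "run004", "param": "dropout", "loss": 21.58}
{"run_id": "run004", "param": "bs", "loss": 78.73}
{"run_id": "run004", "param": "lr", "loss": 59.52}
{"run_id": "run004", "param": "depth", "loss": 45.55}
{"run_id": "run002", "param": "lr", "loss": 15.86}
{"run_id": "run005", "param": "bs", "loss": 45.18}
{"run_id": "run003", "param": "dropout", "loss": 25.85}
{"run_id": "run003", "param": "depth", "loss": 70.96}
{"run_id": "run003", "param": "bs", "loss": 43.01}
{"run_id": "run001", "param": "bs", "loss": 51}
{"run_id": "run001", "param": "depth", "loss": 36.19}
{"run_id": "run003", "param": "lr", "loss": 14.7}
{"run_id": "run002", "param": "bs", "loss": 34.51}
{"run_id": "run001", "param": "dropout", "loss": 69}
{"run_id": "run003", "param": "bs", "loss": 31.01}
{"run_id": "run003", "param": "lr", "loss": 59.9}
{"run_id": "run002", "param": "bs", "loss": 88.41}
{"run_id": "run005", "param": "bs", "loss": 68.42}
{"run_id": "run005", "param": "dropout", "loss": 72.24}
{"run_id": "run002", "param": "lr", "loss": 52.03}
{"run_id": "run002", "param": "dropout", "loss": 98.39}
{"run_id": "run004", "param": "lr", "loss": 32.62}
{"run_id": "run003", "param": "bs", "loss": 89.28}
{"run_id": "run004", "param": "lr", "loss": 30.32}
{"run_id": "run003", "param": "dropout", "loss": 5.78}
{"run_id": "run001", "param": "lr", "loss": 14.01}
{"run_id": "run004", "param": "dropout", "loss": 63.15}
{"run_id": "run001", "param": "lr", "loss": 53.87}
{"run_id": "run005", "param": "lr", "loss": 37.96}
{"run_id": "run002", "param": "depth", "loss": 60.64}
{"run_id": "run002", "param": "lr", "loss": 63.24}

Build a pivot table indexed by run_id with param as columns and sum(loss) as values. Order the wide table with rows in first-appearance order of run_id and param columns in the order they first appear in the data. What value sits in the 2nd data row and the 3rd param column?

With rows in first-appearance order of run_id, row 2 is run_id=run005. param columns in first-appearance order: depth, lr, bs, dropout; column 3 is bs.
Long rows with run_id=run005, param=bs: 79.92 + 45.18 + 68.42 = 193.52.

193.52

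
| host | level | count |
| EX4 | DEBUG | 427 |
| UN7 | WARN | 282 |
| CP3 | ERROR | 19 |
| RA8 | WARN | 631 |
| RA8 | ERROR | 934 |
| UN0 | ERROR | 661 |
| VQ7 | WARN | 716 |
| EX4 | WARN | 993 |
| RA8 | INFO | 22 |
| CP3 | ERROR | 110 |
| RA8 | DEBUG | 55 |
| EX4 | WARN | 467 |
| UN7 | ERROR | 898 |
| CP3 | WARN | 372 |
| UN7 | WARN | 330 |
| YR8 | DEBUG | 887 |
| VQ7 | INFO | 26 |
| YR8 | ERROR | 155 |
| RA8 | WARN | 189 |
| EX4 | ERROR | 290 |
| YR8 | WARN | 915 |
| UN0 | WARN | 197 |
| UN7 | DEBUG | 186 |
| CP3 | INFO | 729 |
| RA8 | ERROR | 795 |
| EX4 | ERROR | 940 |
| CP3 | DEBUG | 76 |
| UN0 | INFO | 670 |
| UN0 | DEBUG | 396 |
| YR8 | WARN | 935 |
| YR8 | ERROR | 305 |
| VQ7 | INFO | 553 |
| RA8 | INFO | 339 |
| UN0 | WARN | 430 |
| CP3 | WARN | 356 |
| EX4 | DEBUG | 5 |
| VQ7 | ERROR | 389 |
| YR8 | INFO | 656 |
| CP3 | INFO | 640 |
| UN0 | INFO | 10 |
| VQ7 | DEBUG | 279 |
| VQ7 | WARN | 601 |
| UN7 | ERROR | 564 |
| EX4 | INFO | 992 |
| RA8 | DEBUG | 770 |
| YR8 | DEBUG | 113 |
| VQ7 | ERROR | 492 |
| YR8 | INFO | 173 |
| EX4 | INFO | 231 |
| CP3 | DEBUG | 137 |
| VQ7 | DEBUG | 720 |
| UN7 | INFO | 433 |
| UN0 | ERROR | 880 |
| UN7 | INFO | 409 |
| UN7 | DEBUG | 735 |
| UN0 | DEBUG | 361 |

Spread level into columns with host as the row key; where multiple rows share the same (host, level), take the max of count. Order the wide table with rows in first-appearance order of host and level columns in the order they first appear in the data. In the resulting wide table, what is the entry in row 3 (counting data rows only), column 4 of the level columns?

729

With rows in first-appearance order of host, row 3 is host=CP3. level columns in first-appearance order: DEBUG, WARN, ERROR, INFO; column 4 is INFO.
Long rows with host=CP3, level=INFO: max(729, 640) = 729.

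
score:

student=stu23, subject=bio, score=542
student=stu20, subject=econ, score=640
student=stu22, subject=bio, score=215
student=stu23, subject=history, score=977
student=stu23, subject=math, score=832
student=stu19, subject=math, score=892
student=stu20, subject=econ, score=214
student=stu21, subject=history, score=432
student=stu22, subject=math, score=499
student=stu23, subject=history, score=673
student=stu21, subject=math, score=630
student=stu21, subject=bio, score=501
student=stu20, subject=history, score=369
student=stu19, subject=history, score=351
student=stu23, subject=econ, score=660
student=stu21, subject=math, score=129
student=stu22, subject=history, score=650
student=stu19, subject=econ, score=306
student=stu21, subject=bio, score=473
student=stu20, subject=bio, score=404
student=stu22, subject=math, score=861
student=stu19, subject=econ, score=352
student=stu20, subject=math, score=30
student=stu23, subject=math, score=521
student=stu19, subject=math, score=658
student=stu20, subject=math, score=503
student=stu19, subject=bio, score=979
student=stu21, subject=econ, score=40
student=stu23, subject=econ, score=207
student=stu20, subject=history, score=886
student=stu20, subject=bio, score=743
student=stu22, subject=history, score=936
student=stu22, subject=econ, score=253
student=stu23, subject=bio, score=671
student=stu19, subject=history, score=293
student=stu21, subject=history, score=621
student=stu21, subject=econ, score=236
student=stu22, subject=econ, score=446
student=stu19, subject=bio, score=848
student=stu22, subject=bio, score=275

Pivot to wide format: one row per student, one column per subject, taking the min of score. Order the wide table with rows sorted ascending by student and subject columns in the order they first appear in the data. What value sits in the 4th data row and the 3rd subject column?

With rows sorted ascending by student, row 4 is student=stu22. subject columns in first-appearance order: bio, econ, history, math; column 3 is history.
Long rows with student=stu22, subject=history: min(650, 936) = 650.

650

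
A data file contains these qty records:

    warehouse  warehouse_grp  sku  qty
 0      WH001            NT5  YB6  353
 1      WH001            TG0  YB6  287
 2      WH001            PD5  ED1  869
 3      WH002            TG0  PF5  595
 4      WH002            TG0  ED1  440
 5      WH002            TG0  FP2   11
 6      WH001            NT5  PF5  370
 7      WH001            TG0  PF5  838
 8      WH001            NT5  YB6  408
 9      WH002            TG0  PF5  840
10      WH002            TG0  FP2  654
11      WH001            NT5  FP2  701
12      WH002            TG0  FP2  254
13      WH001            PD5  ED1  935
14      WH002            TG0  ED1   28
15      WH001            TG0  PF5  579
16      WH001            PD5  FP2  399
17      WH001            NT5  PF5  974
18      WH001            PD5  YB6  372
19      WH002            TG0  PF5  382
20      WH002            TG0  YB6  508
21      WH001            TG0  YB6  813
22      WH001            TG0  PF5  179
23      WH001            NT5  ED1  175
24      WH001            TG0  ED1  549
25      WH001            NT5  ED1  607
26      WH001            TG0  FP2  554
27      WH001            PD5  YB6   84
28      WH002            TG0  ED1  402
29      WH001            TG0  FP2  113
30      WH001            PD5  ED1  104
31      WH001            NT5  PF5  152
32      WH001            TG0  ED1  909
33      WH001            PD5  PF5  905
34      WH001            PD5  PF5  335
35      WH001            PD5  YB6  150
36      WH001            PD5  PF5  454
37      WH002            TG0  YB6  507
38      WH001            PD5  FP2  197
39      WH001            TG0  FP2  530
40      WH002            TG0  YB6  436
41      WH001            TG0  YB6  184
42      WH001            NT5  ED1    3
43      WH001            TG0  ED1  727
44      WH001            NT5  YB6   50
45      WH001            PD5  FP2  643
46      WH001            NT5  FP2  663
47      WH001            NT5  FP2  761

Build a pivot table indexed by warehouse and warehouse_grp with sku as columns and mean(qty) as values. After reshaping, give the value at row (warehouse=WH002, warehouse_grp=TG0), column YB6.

Rows with warehouse=WH002, warehouse_grp=TG0 and sku=YB6: qty values are 508, 507, 436.
(508 + 507 + 436) / 3 = 483.67.

483.67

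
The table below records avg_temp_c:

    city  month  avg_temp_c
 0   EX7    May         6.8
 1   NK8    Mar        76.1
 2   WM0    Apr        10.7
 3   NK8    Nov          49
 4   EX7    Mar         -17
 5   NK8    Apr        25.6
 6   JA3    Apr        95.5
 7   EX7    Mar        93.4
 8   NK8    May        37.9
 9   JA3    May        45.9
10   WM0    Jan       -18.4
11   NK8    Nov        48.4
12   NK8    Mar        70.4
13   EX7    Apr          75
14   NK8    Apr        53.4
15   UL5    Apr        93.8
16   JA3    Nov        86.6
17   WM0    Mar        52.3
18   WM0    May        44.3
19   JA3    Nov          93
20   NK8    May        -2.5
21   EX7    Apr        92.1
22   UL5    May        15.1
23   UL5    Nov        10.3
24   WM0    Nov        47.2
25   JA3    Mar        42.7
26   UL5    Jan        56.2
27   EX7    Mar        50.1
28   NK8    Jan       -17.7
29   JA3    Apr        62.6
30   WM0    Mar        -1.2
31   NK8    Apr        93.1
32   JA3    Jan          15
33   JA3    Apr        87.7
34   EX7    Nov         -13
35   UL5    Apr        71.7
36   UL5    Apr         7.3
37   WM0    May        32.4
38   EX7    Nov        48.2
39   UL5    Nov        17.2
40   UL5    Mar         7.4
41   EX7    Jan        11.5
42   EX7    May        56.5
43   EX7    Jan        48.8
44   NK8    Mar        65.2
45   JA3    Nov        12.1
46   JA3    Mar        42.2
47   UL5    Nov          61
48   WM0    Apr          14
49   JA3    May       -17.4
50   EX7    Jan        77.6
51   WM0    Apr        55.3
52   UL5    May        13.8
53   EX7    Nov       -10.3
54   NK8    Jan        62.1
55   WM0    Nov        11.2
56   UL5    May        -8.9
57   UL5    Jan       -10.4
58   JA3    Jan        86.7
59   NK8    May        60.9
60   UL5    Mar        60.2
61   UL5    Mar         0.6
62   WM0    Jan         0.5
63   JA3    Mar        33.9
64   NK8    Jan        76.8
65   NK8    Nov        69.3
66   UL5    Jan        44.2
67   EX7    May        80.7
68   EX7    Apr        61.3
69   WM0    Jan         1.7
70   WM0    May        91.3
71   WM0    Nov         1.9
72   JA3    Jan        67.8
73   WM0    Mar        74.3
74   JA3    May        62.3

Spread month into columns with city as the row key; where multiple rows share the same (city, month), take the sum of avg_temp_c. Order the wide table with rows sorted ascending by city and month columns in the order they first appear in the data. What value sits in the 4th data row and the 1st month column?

With rows sorted ascending by city, row 4 is city=UL5. month columns in first-appearance order: May, Mar, Apr, Nov, Jan; column 1 is May.
Long rows with city=UL5, month=May: 15.1 + 13.8 + -8.9 = 20.

20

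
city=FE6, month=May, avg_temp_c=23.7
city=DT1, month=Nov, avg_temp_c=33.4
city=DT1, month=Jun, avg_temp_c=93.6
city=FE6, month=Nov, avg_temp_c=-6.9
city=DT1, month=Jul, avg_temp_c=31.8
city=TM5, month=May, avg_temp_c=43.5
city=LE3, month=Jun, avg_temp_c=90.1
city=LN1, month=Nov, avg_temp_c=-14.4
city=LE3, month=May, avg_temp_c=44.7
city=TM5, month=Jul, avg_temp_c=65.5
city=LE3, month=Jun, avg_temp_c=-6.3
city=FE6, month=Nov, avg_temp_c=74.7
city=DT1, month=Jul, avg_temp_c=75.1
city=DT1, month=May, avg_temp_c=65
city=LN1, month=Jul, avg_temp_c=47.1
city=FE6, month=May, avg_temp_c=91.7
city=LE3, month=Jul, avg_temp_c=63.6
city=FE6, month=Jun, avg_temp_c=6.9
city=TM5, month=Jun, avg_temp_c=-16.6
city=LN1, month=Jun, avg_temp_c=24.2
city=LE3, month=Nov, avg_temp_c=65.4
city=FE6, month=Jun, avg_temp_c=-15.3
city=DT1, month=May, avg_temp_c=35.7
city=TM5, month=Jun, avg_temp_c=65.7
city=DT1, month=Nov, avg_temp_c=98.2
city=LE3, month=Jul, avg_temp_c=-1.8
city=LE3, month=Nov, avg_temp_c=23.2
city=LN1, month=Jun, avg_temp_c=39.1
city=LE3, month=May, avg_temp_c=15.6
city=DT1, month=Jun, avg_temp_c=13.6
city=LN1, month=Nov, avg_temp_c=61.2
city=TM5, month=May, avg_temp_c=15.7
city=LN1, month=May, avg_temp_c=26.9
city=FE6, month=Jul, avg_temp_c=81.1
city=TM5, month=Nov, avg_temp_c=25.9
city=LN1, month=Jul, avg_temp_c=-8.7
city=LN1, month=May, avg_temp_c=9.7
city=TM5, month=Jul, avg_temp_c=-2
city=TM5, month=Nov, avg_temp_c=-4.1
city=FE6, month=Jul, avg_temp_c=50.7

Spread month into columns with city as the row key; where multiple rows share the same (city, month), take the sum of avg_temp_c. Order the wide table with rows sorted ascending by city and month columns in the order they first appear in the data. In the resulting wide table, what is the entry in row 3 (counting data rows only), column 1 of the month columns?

With rows sorted ascending by city, row 3 is city=LE3. month columns in first-appearance order: May, Nov, Jun, Jul; column 1 is May.
Long rows with city=LE3, month=May: 44.7 + 15.6 = 60.3.

60.3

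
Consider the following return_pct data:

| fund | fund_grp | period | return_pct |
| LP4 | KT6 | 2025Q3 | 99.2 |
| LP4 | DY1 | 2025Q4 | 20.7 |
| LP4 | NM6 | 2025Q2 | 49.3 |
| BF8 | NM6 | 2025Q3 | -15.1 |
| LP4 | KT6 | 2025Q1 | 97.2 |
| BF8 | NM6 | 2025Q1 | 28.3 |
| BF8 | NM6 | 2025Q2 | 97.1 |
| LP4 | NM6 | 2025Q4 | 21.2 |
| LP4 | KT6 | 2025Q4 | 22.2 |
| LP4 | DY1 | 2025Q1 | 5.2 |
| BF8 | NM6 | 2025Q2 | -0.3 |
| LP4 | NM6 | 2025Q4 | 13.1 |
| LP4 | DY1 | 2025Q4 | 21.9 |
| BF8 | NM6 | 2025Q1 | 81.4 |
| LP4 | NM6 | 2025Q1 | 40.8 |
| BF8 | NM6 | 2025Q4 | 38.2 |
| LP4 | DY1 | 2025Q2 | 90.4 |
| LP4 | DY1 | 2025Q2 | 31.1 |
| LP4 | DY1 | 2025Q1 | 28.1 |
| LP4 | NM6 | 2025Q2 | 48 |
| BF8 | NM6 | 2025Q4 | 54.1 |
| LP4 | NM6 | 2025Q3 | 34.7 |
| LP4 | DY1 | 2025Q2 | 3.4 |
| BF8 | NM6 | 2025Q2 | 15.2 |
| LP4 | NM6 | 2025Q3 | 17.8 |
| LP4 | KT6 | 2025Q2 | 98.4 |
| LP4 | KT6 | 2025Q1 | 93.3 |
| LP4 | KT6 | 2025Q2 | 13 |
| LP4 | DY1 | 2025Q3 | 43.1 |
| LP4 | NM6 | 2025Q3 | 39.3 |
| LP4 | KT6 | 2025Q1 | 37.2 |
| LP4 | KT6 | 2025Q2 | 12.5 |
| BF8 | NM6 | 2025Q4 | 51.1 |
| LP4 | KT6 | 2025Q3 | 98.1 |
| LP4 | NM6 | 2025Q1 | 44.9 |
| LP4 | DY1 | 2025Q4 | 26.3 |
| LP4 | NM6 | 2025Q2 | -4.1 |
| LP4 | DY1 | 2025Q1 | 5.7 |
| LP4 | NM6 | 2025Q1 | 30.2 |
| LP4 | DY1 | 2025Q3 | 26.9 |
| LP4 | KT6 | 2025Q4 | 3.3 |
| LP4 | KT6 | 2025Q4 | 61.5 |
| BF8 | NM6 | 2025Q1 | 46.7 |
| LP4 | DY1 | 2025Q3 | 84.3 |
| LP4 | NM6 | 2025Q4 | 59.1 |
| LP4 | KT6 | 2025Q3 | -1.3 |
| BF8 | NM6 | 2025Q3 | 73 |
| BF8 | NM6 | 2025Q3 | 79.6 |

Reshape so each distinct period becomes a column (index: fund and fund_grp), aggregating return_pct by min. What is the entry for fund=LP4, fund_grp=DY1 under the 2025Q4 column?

20.7

Rows with fund=LP4, fund_grp=DY1 and period=2025Q4: return_pct values are 20.7, 21.9, 26.3.
min(20.7, 21.9, 26.3) = 20.7.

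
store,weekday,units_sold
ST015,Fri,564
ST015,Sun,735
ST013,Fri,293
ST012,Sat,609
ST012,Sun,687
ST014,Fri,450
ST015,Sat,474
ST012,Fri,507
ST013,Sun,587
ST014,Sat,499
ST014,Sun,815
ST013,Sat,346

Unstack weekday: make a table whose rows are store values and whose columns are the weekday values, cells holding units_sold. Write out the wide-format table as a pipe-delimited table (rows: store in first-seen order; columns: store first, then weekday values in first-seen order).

| store | Fri | Sun | Sat |
| ST015 | 564 | 735 | 474 |
| ST013 | 293 | 587 | 346 |
| ST012 | 507 | 687 | 609 |
| ST014 | 450 | 815 | 499 |

Columns: store plus the 3 distinct weekday values (Fri, Sun, Sat).
For example, row ST015 column Fri takes units_sold=564 from the long row (ST015, Fri).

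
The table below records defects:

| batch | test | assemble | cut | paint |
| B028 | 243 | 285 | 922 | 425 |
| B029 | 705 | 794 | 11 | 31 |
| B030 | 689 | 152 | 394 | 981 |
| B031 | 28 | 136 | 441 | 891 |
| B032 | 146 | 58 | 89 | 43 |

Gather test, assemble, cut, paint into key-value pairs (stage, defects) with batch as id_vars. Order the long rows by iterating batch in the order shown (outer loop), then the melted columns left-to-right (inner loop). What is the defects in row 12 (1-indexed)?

981

20 rows total (5 × 4). Row 12: index ⌊(12-1)/4⌋ = 2 into batch → B030; (12-1) mod 4 = 3 into the melted columns → paint.
So row 12 is (B030, paint, 981); defects = 981.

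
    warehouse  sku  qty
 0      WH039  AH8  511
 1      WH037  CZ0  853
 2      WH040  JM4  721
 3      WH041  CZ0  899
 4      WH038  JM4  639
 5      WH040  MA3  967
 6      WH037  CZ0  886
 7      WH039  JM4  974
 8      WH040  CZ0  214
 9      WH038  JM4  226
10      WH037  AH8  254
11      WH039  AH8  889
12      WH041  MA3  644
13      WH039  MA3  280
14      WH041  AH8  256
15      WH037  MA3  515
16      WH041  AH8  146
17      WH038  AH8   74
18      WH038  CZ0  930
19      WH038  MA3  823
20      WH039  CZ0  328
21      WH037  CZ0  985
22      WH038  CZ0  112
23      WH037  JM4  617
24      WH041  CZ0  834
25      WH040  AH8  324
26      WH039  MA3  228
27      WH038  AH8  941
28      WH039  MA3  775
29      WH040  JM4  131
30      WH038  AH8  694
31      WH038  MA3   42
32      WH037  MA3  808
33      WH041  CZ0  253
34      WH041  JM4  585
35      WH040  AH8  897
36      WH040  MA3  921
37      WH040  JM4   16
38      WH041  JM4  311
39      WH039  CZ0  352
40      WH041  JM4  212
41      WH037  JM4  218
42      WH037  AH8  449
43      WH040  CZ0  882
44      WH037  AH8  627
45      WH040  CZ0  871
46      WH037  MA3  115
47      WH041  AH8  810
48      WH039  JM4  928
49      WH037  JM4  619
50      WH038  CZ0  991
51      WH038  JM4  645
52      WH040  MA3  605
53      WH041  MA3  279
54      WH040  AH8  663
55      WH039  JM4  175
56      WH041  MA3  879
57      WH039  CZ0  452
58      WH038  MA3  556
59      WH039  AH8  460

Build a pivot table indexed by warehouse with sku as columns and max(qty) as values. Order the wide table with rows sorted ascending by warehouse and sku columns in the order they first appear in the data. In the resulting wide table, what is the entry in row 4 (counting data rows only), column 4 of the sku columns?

967

With rows sorted ascending by warehouse, row 4 is warehouse=WH040. sku columns in first-appearance order: AH8, CZ0, JM4, MA3; column 4 is MA3.
Long rows with warehouse=WH040, sku=MA3: max(967, 921, 605) = 967.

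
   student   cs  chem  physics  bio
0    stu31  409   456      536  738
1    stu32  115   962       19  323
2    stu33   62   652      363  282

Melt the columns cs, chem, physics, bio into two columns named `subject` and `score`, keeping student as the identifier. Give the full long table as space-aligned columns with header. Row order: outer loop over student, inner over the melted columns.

student  subject  score
stu31    cs       409  
stu31    chem     456  
stu31    physics  536  
stu31    bio      738  
stu32    cs       115  
stu32    chem     962  
stu32    physics  19   
stu32    bio      323  
stu33    cs       62   
stu33    chem     652  
stu33    physics  363  
stu33    bio      282  

Each (student, column) pair becomes one row: 3 × 4 = 12 rows.
For example, (stu31, cs) → score=409.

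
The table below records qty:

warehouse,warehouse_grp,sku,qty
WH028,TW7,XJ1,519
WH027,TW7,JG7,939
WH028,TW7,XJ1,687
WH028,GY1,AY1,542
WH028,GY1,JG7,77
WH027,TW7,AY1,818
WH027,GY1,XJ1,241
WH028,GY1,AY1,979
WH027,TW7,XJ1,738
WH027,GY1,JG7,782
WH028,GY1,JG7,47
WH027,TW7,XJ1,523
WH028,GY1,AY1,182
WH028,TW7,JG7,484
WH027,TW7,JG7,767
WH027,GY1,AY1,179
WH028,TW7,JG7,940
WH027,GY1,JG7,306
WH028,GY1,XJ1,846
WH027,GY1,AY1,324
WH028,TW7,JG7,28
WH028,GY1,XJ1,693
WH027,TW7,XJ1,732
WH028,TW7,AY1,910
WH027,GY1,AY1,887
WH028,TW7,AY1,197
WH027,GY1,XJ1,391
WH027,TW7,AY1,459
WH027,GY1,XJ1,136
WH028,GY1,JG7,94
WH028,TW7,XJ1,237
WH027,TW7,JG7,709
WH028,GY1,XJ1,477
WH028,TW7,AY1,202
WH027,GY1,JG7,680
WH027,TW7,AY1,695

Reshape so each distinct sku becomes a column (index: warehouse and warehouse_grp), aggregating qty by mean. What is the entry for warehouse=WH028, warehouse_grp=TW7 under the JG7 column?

484

Rows with warehouse=WH028, warehouse_grp=TW7 and sku=JG7: qty values are 484, 940, 28.
(484 + 940 + 28) / 3 = 484.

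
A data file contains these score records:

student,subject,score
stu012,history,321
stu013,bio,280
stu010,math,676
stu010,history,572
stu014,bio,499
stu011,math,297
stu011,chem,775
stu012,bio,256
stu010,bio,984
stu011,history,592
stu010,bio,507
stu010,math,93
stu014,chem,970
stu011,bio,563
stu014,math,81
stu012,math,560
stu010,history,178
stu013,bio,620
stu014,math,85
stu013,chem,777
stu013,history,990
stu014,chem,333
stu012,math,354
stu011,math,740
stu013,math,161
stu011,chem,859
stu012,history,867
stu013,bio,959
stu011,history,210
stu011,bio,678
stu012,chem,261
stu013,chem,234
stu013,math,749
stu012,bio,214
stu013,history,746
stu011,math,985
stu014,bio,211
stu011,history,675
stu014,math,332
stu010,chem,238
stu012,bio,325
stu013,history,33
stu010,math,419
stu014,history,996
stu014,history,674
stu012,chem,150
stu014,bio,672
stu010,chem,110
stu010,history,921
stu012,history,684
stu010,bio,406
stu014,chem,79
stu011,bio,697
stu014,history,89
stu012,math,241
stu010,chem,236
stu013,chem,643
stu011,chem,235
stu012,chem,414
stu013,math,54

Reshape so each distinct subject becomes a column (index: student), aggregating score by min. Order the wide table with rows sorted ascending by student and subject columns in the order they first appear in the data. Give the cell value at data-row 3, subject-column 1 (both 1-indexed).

321

With rows sorted ascending by student, row 3 is student=stu012. subject columns in first-appearance order: history, bio, math, chem; column 1 is history.
Long rows with student=stu012, subject=history: min(321, 867, 684) = 321.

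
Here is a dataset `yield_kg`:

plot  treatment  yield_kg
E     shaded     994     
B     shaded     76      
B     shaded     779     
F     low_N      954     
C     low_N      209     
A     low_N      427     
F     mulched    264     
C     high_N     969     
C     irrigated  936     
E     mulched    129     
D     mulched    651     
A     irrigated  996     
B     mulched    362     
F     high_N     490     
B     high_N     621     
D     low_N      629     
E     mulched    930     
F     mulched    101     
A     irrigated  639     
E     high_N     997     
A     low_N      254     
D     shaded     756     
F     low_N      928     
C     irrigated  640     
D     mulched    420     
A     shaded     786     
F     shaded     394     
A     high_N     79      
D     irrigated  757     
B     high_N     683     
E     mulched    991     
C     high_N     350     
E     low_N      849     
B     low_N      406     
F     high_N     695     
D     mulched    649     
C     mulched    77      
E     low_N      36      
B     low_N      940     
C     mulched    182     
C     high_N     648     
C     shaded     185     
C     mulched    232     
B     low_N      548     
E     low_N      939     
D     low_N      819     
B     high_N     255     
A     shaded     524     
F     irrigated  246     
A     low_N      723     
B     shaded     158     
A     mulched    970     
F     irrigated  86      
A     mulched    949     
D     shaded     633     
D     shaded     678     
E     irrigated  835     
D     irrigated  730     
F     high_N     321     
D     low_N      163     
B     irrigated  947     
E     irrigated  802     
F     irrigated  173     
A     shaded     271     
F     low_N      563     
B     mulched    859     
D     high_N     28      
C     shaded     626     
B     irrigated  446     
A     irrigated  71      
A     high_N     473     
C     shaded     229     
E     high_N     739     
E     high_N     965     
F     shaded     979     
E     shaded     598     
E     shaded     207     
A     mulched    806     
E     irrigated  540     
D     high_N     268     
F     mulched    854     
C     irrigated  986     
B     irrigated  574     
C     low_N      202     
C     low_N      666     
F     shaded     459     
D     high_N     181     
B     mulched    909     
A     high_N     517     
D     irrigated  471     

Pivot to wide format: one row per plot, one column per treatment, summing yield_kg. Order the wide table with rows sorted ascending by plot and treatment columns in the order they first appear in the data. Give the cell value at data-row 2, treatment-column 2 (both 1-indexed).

1894

With rows sorted ascending by plot, row 2 is plot=B. treatment columns in first-appearance order: shaded, low_N, mulched, high_N, irrigated; column 2 is low_N.
Long rows with plot=B, treatment=low_N: 406 + 940 + 548 = 1894.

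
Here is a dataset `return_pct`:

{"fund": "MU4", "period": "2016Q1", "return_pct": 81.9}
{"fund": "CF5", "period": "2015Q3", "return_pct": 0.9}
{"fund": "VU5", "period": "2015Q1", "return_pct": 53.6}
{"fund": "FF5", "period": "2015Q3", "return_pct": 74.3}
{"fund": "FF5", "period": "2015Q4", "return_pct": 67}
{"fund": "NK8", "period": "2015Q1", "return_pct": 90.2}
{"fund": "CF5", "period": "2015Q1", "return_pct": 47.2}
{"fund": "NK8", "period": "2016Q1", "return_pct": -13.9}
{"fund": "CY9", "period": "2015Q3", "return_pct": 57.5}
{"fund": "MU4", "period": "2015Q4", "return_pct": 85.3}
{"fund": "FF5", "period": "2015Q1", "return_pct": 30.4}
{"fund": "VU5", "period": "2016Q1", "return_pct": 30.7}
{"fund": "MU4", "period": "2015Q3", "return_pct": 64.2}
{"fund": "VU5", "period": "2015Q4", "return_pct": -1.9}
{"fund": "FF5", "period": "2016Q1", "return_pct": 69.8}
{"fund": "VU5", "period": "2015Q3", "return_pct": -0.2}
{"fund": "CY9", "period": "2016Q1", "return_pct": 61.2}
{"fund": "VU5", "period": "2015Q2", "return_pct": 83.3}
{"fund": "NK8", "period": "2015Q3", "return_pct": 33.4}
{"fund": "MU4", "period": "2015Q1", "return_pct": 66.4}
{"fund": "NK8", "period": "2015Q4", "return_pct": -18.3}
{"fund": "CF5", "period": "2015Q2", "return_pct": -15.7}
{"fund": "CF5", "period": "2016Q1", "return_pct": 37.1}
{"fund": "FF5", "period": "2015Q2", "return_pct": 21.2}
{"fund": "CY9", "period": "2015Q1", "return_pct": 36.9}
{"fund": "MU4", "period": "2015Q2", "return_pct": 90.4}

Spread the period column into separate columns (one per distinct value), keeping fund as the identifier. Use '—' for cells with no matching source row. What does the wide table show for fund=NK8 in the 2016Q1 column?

The long row with fund=NK8, period=2016Q1 has return_pct=-13.9.

-13.9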